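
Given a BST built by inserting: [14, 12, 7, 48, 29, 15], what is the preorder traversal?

Tree insertion order: [14, 12, 7, 48, 29, 15]
Tree (level-order array): [14, 12, 48, 7, None, 29, None, None, None, 15]
Preorder traversal: [14, 12, 7, 48, 29, 15]


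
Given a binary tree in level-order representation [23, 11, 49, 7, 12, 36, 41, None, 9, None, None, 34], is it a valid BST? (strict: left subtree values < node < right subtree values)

Level-order array: [23, 11, 49, 7, 12, 36, 41, None, 9, None, None, 34]
Validate using subtree bounds (lo, hi): at each node, require lo < value < hi,
then recurse left with hi=value and right with lo=value.
Preorder trace (stopping at first violation):
  at node 23 with bounds (-inf, +inf): OK
  at node 11 with bounds (-inf, 23): OK
  at node 7 with bounds (-inf, 11): OK
  at node 9 with bounds (7, 11): OK
  at node 12 with bounds (11, 23): OK
  at node 49 with bounds (23, +inf): OK
  at node 36 with bounds (23, 49): OK
  at node 34 with bounds (23, 36): OK
  at node 41 with bounds (49, +inf): VIOLATION
Node 41 violates its bound: not (49 < 41 < +inf).
Result: Not a valid BST


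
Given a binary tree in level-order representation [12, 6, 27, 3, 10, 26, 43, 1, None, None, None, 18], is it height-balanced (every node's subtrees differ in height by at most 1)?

Tree (level-order array): [12, 6, 27, 3, 10, 26, 43, 1, None, None, None, 18]
Definition: a tree is height-balanced if, at every node, |h(left) - h(right)| <= 1 (empty subtree has height -1).
Bottom-up per-node check:
  node 1: h_left=-1, h_right=-1, diff=0 [OK], height=0
  node 3: h_left=0, h_right=-1, diff=1 [OK], height=1
  node 10: h_left=-1, h_right=-1, diff=0 [OK], height=0
  node 6: h_left=1, h_right=0, diff=1 [OK], height=2
  node 18: h_left=-1, h_right=-1, diff=0 [OK], height=0
  node 26: h_left=0, h_right=-1, diff=1 [OK], height=1
  node 43: h_left=-1, h_right=-1, diff=0 [OK], height=0
  node 27: h_left=1, h_right=0, diff=1 [OK], height=2
  node 12: h_left=2, h_right=2, diff=0 [OK], height=3
All nodes satisfy the balance condition.
Result: Balanced


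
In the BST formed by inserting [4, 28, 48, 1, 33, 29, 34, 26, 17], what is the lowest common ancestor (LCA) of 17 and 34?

Tree insertion order: [4, 28, 48, 1, 33, 29, 34, 26, 17]
Tree (level-order array): [4, 1, 28, None, None, 26, 48, 17, None, 33, None, None, None, 29, 34]
In a BST, the LCA of p=17, q=34 is the first node v on the
root-to-leaf path with p <= v <= q (go left if both < v, right if both > v).
Walk from root:
  at 4: both 17 and 34 > 4, go right
  at 28: 17 <= 28 <= 34, this is the LCA
LCA = 28


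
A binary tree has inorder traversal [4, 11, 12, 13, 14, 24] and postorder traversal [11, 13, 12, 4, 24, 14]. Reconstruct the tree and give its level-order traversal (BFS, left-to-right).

Inorder:   [4, 11, 12, 13, 14, 24]
Postorder: [11, 13, 12, 4, 24, 14]
Algorithm: postorder visits root last, so walk postorder right-to-left;
each value is the root of the current inorder slice — split it at that
value, recurse on the right subtree first, then the left.
Recursive splits:
  root=14; inorder splits into left=[4, 11, 12, 13], right=[24]
  root=24; inorder splits into left=[], right=[]
  root=4; inorder splits into left=[], right=[11, 12, 13]
  root=12; inorder splits into left=[11], right=[13]
  root=13; inorder splits into left=[], right=[]
  root=11; inorder splits into left=[], right=[]
Reconstructed level-order: [14, 4, 24, 12, 11, 13]


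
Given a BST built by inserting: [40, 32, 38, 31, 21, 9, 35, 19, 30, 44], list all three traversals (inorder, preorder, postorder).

Tree insertion order: [40, 32, 38, 31, 21, 9, 35, 19, 30, 44]
Tree (level-order array): [40, 32, 44, 31, 38, None, None, 21, None, 35, None, 9, 30, None, None, None, 19]
Inorder (L, root, R): [9, 19, 21, 30, 31, 32, 35, 38, 40, 44]
Preorder (root, L, R): [40, 32, 31, 21, 9, 19, 30, 38, 35, 44]
Postorder (L, R, root): [19, 9, 30, 21, 31, 35, 38, 32, 44, 40]


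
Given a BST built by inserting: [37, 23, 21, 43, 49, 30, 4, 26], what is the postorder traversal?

Tree insertion order: [37, 23, 21, 43, 49, 30, 4, 26]
Tree (level-order array): [37, 23, 43, 21, 30, None, 49, 4, None, 26]
Postorder traversal: [4, 21, 26, 30, 23, 49, 43, 37]


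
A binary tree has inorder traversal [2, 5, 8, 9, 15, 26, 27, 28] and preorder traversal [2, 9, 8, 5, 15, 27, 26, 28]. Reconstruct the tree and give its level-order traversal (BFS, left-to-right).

Inorder:  [2, 5, 8, 9, 15, 26, 27, 28]
Preorder: [2, 9, 8, 5, 15, 27, 26, 28]
Algorithm: preorder visits root first, so consume preorder in order;
for each root, split the current inorder slice at that value into
left-subtree inorder and right-subtree inorder, then recurse.
Recursive splits:
  root=2; inorder splits into left=[], right=[5, 8, 9, 15, 26, 27, 28]
  root=9; inorder splits into left=[5, 8], right=[15, 26, 27, 28]
  root=8; inorder splits into left=[5], right=[]
  root=5; inorder splits into left=[], right=[]
  root=15; inorder splits into left=[], right=[26, 27, 28]
  root=27; inorder splits into left=[26], right=[28]
  root=26; inorder splits into left=[], right=[]
  root=28; inorder splits into left=[], right=[]
Reconstructed level-order: [2, 9, 8, 15, 5, 27, 26, 28]


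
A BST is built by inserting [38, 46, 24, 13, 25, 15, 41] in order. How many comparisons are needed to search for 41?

Search path for 41: 38 -> 46 -> 41
Found: True
Comparisons: 3


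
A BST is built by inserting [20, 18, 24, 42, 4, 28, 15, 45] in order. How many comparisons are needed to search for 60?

Search path for 60: 20 -> 24 -> 42 -> 45
Found: False
Comparisons: 4


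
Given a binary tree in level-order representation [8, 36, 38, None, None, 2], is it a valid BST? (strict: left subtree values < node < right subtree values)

Level-order array: [8, 36, 38, None, None, 2]
Validate using subtree bounds (lo, hi): at each node, require lo < value < hi,
then recurse left with hi=value and right with lo=value.
Preorder trace (stopping at first violation):
  at node 8 with bounds (-inf, +inf): OK
  at node 36 with bounds (-inf, 8): VIOLATION
Node 36 violates its bound: not (-inf < 36 < 8).
Result: Not a valid BST


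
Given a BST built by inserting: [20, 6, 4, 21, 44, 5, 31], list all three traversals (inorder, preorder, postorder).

Tree insertion order: [20, 6, 4, 21, 44, 5, 31]
Tree (level-order array): [20, 6, 21, 4, None, None, 44, None, 5, 31]
Inorder (L, root, R): [4, 5, 6, 20, 21, 31, 44]
Preorder (root, L, R): [20, 6, 4, 5, 21, 44, 31]
Postorder (L, R, root): [5, 4, 6, 31, 44, 21, 20]


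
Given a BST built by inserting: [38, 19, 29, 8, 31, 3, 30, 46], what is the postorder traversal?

Tree insertion order: [38, 19, 29, 8, 31, 3, 30, 46]
Tree (level-order array): [38, 19, 46, 8, 29, None, None, 3, None, None, 31, None, None, 30]
Postorder traversal: [3, 8, 30, 31, 29, 19, 46, 38]


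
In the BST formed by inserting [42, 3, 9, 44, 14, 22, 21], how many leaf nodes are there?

Tree built from: [42, 3, 9, 44, 14, 22, 21]
Tree (level-order array): [42, 3, 44, None, 9, None, None, None, 14, None, 22, 21]
Rule: A leaf has 0 children.
Per-node child counts:
  node 42: 2 child(ren)
  node 3: 1 child(ren)
  node 9: 1 child(ren)
  node 14: 1 child(ren)
  node 22: 1 child(ren)
  node 21: 0 child(ren)
  node 44: 0 child(ren)
Matching nodes: [21, 44]
Count of leaf nodes: 2


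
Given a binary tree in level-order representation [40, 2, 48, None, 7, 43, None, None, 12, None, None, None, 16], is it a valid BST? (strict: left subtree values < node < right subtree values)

Level-order array: [40, 2, 48, None, 7, 43, None, None, 12, None, None, None, 16]
Validate using subtree bounds (lo, hi): at each node, require lo < value < hi,
then recurse left with hi=value and right with lo=value.
Preorder trace (stopping at first violation):
  at node 40 with bounds (-inf, +inf): OK
  at node 2 with bounds (-inf, 40): OK
  at node 7 with bounds (2, 40): OK
  at node 12 with bounds (7, 40): OK
  at node 16 with bounds (12, 40): OK
  at node 48 with bounds (40, +inf): OK
  at node 43 with bounds (40, 48): OK
No violation found at any node.
Result: Valid BST


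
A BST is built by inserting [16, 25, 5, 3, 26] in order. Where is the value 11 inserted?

Starting tree (level order): [16, 5, 25, 3, None, None, 26]
Insertion path: 16 -> 5
Result: insert 11 as right child of 5
Final tree (level order): [16, 5, 25, 3, 11, None, 26]


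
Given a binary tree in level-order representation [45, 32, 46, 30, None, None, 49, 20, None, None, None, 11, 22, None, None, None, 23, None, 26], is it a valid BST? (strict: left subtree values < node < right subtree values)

Level-order array: [45, 32, 46, 30, None, None, 49, 20, None, None, None, 11, 22, None, None, None, 23, None, 26]
Validate using subtree bounds (lo, hi): at each node, require lo < value < hi,
then recurse left with hi=value and right with lo=value.
Preorder trace (stopping at first violation):
  at node 45 with bounds (-inf, +inf): OK
  at node 32 with bounds (-inf, 45): OK
  at node 30 with bounds (-inf, 32): OK
  at node 20 with bounds (-inf, 30): OK
  at node 11 with bounds (-inf, 20): OK
  at node 22 with bounds (20, 30): OK
  at node 23 with bounds (22, 30): OK
  at node 26 with bounds (23, 30): OK
  at node 46 with bounds (45, +inf): OK
  at node 49 with bounds (46, +inf): OK
No violation found at any node.
Result: Valid BST


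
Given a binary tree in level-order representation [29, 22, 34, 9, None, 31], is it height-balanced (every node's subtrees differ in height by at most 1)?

Tree (level-order array): [29, 22, 34, 9, None, 31]
Definition: a tree is height-balanced if, at every node, |h(left) - h(right)| <= 1 (empty subtree has height -1).
Bottom-up per-node check:
  node 9: h_left=-1, h_right=-1, diff=0 [OK], height=0
  node 22: h_left=0, h_right=-1, diff=1 [OK], height=1
  node 31: h_left=-1, h_right=-1, diff=0 [OK], height=0
  node 34: h_left=0, h_right=-1, diff=1 [OK], height=1
  node 29: h_left=1, h_right=1, diff=0 [OK], height=2
All nodes satisfy the balance condition.
Result: Balanced


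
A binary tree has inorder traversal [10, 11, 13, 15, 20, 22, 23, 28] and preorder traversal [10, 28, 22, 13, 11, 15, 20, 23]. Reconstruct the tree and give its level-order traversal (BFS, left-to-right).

Inorder:  [10, 11, 13, 15, 20, 22, 23, 28]
Preorder: [10, 28, 22, 13, 11, 15, 20, 23]
Algorithm: preorder visits root first, so consume preorder in order;
for each root, split the current inorder slice at that value into
left-subtree inorder and right-subtree inorder, then recurse.
Recursive splits:
  root=10; inorder splits into left=[], right=[11, 13, 15, 20, 22, 23, 28]
  root=28; inorder splits into left=[11, 13, 15, 20, 22, 23], right=[]
  root=22; inorder splits into left=[11, 13, 15, 20], right=[23]
  root=13; inorder splits into left=[11], right=[15, 20]
  root=11; inorder splits into left=[], right=[]
  root=15; inorder splits into left=[], right=[20]
  root=20; inorder splits into left=[], right=[]
  root=23; inorder splits into left=[], right=[]
Reconstructed level-order: [10, 28, 22, 13, 23, 11, 15, 20]


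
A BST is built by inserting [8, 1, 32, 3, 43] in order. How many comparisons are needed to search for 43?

Search path for 43: 8 -> 32 -> 43
Found: True
Comparisons: 3


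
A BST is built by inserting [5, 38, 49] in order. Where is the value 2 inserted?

Starting tree (level order): [5, None, 38, None, 49]
Insertion path: 5
Result: insert 2 as left child of 5
Final tree (level order): [5, 2, 38, None, None, None, 49]


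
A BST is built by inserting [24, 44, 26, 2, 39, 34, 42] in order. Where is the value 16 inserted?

Starting tree (level order): [24, 2, 44, None, None, 26, None, None, 39, 34, 42]
Insertion path: 24 -> 2
Result: insert 16 as right child of 2
Final tree (level order): [24, 2, 44, None, 16, 26, None, None, None, None, 39, 34, 42]


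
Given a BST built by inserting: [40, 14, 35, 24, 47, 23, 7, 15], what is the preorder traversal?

Tree insertion order: [40, 14, 35, 24, 47, 23, 7, 15]
Tree (level-order array): [40, 14, 47, 7, 35, None, None, None, None, 24, None, 23, None, 15]
Preorder traversal: [40, 14, 7, 35, 24, 23, 15, 47]


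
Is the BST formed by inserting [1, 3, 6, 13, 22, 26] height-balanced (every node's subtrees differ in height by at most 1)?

Tree (level-order array): [1, None, 3, None, 6, None, 13, None, 22, None, 26]
Definition: a tree is height-balanced if, at every node, |h(left) - h(right)| <= 1 (empty subtree has height -1).
Bottom-up per-node check:
  node 26: h_left=-1, h_right=-1, diff=0 [OK], height=0
  node 22: h_left=-1, h_right=0, diff=1 [OK], height=1
  node 13: h_left=-1, h_right=1, diff=2 [FAIL (|-1-1|=2 > 1)], height=2
  node 6: h_left=-1, h_right=2, diff=3 [FAIL (|-1-2|=3 > 1)], height=3
  node 3: h_left=-1, h_right=3, diff=4 [FAIL (|-1-3|=4 > 1)], height=4
  node 1: h_left=-1, h_right=4, diff=5 [FAIL (|-1-4|=5 > 1)], height=5
Node 13 violates the condition: |-1 - 1| = 2 > 1.
Result: Not balanced


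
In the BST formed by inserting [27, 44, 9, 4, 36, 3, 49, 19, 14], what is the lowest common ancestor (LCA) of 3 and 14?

Tree insertion order: [27, 44, 9, 4, 36, 3, 49, 19, 14]
Tree (level-order array): [27, 9, 44, 4, 19, 36, 49, 3, None, 14]
In a BST, the LCA of p=3, q=14 is the first node v on the
root-to-leaf path with p <= v <= q (go left if both < v, right if both > v).
Walk from root:
  at 27: both 3 and 14 < 27, go left
  at 9: 3 <= 9 <= 14, this is the LCA
LCA = 9


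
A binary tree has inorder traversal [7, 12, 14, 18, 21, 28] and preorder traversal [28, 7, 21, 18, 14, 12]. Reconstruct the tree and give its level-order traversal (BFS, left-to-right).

Inorder:  [7, 12, 14, 18, 21, 28]
Preorder: [28, 7, 21, 18, 14, 12]
Algorithm: preorder visits root first, so consume preorder in order;
for each root, split the current inorder slice at that value into
left-subtree inorder and right-subtree inorder, then recurse.
Recursive splits:
  root=28; inorder splits into left=[7, 12, 14, 18, 21], right=[]
  root=7; inorder splits into left=[], right=[12, 14, 18, 21]
  root=21; inorder splits into left=[12, 14, 18], right=[]
  root=18; inorder splits into left=[12, 14], right=[]
  root=14; inorder splits into left=[12], right=[]
  root=12; inorder splits into left=[], right=[]
Reconstructed level-order: [28, 7, 21, 18, 14, 12]


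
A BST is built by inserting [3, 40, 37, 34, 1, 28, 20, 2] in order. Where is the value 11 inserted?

Starting tree (level order): [3, 1, 40, None, 2, 37, None, None, None, 34, None, 28, None, 20]
Insertion path: 3 -> 40 -> 37 -> 34 -> 28 -> 20
Result: insert 11 as left child of 20
Final tree (level order): [3, 1, 40, None, 2, 37, None, None, None, 34, None, 28, None, 20, None, 11]


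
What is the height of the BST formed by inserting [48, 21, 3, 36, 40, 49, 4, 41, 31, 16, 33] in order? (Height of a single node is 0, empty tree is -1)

Insertion order: [48, 21, 3, 36, 40, 49, 4, 41, 31, 16, 33]
Tree (level-order array): [48, 21, 49, 3, 36, None, None, None, 4, 31, 40, None, 16, None, 33, None, 41]
Compute height bottom-up (empty subtree = -1):
  height(16) = 1 + max(-1, -1) = 0
  height(4) = 1 + max(-1, 0) = 1
  height(3) = 1 + max(-1, 1) = 2
  height(33) = 1 + max(-1, -1) = 0
  height(31) = 1 + max(-1, 0) = 1
  height(41) = 1 + max(-1, -1) = 0
  height(40) = 1 + max(-1, 0) = 1
  height(36) = 1 + max(1, 1) = 2
  height(21) = 1 + max(2, 2) = 3
  height(49) = 1 + max(-1, -1) = 0
  height(48) = 1 + max(3, 0) = 4
Height = 4


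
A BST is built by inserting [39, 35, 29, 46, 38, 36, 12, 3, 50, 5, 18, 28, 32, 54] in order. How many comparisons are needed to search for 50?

Search path for 50: 39 -> 46 -> 50
Found: True
Comparisons: 3


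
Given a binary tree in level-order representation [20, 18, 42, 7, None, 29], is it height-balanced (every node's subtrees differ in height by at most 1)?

Tree (level-order array): [20, 18, 42, 7, None, 29]
Definition: a tree is height-balanced if, at every node, |h(left) - h(right)| <= 1 (empty subtree has height -1).
Bottom-up per-node check:
  node 7: h_left=-1, h_right=-1, diff=0 [OK], height=0
  node 18: h_left=0, h_right=-1, diff=1 [OK], height=1
  node 29: h_left=-1, h_right=-1, diff=0 [OK], height=0
  node 42: h_left=0, h_right=-1, diff=1 [OK], height=1
  node 20: h_left=1, h_right=1, diff=0 [OK], height=2
All nodes satisfy the balance condition.
Result: Balanced


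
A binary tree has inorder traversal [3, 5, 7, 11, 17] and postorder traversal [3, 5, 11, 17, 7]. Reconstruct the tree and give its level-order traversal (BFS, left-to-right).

Inorder:   [3, 5, 7, 11, 17]
Postorder: [3, 5, 11, 17, 7]
Algorithm: postorder visits root last, so walk postorder right-to-left;
each value is the root of the current inorder slice — split it at that
value, recurse on the right subtree first, then the left.
Recursive splits:
  root=7; inorder splits into left=[3, 5], right=[11, 17]
  root=17; inorder splits into left=[11], right=[]
  root=11; inorder splits into left=[], right=[]
  root=5; inorder splits into left=[3], right=[]
  root=3; inorder splits into left=[], right=[]
Reconstructed level-order: [7, 5, 17, 3, 11]


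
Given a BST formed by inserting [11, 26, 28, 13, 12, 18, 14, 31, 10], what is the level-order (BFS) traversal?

Tree insertion order: [11, 26, 28, 13, 12, 18, 14, 31, 10]
Tree (level-order array): [11, 10, 26, None, None, 13, 28, 12, 18, None, 31, None, None, 14]
BFS from the root, enqueuing left then right child of each popped node:
  queue [11] -> pop 11, enqueue [10, 26], visited so far: [11]
  queue [10, 26] -> pop 10, enqueue [none], visited so far: [11, 10]
  queue [26] -> pop 26, enqueue [13, 28], visited so far: [11, 10, 26]
  queue [13, 28] -> pop 13, enqueue [12, 18], visited so far: [11, 10, 26, 13]
  queue [28, 12, 18] -> pop 28, enqueue [31], visited so far: [11, 10, 26, 13, 28]
  queue [12, 18, 31] -> pop 12, enqueue [none], visited so far: [11, 10, 26, 13, 28, 12]
  queue [18, 31] -> pop 18, enqueue [14], visited so far: [11, 10, 26, 13, 28, 12, 18]
  queue [31, 14] -> pop 31, enqueue [none], visited so far: [11, 10, 26, 13, 28, 12, 18, 31]
  queue [14] -> pop 14, enqueue [none], visited so far: [11, 10, 26, 13, 28, 12, 18, 31, 14]
Result: [11, 10, 26, 13, 28, 12, 18, 31, 14]


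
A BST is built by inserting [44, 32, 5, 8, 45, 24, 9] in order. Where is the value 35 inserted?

Starting tree (level order): [44, 32, 45, 5, None, None, None, None, 8, None, 24, 9]
Insertion path: 44 -> 32
Result: insert 35 as right child of 32
Final tree (level order): [44, 32, 45, 5, 35, None, None, None, 8, None, None, None, 24, 9]


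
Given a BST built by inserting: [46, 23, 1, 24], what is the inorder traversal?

Tree insertion order: [46, 23, 1, 24]
Tree (level-order array): [46, 23, None, 1, 24]
Inorder traversal: [1, 23, 24, 46]


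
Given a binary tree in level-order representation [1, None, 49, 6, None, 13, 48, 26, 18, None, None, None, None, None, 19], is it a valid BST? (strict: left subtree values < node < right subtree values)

Level-order array: [1, None, 49, 6, None, 13, 48, 26, 18, None, None, None, None, None, 19]
Validate using subtree bounds (lo, hi): at each node, require lo < value < hi,
then recurse left with hi=value and right with lo=value.
Preorder trace (stopping at first violation):
  at node 1 with bounds (-inf, +inf): OK
  at node 49 with bounds (1, +inf): OK
  at node 6 with bounds (1, 49): OK
  at node 13 with bounds (1, 6): VIOLATION
Node 13 violates its bound: not (1 < 13 < 6).
Result: Not a valid BST


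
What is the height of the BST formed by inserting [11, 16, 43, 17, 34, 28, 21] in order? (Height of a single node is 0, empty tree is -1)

Insertion order: [11, 16, 43, 17, 34, 28, 21]
Tree (level-order array): [11, None, 16, None, 43, 17, None, None, 34, 28, None, 21]
Compute height bottom-up (empty subtree = -1):
  height(21) = 1 + max(-1, -1) = 0
  height(28) = 1 + max(0, -1) = 1
  height(34) = 1 + max(1, -1) = 2
  height(17) = 1 + max(-1, 2) = 3
  height(43) = 1 + max(3, -1) = 4
  height(16) = 1 + max(-1, 4) = 5
  height(11) = 1 + max(-1, 5) = 6
Height = 6


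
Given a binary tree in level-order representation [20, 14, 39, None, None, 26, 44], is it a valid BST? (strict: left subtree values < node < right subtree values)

Level-order array: [20, 14, 39, None, None, 26, 44]
Validate using subtree bounds (lo, hi): at each node, require lo < value < hi,
then recurse left with hi=value and right with lo=value.
Preorder trace (stopping at first violation):
  at node 20 with bounds (-inf, +inf): OK
  at node 14 with bounds (-inf, 20): OK
  at node 39 with bounds (20, +inf): OK
  at node 26 with bounds (20, 39): OK
  at node 44 with bounds (39, +inf): OK
No violation found at any node.
Result: Valid BST


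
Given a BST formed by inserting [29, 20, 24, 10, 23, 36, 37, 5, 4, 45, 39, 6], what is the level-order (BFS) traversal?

Tree insertion order: [29, 20, 24, 10, 23, 36, 37, 5, 4, 45, 39, 6]
Tree (level-order array): [29, 20, 36, 10, 24, None, 37, 5, None, 23, None, None, 45, 4, 6, None, None, 39]
BFS from the root, enqueuing left then right child of each popped node:
  queue [29] -> pop 29, enqueue [20, 36], visited so far: [29]
  queue [20, 36] -> pop 20, enqueue [10, 24], visited so far: [29, 20]
  queue [36, 10, 24] -> pop 36, enqueue [37], visited so far: [29, 20, 36]
  queue [10, 24, 37] -> pop 10, enqueue [5], visited so far: [29, 20, 36, 10]
  queue [24, 37, 5] -> pop 24, enqueue [23], visited so far: [29, 20, 36, 10, 24]
  queue [37, 5, 23] -> pop 37, enqueue [45], visited so far: [29, 20, 36, 10, 24, 37]
  queue [5, 23, 45] -> pop 5, enqueue [4, 6], visited so far: [29, 20, 36, 10, 24, 37, 5]
  queue [23, 45, 4, 6] -> pop 23, enqueue [none], visited so far: [29, 20, 36, 10, 24, 37, 5, 23]
  queue [45, 4, 6] -> pop 45, enqueue [39], visited so far: [29, 20, 36, 10, 24, 37, 5, 23, 45]
  queue [4, 6, 39] -> pop 4, enqueue [none], visited so far: [29, 20, 36, 10, 24, 37, 5, 23, 45, 4]
  queue [6, 39] -> pop 6, enqueue [none], visited so far: [29, 20, 36, 10, 24, 37, 5, 23, 45, 4, 6]
  queue [39] -> pop 39, enqueue [none], visited so far: [29, 20, 36, 10, 24, 37, 5, 23, 45, 4, 6, 39]
Result: [29, 20, 36, 10, 24, 37, 5, 23, 45, 4, 6, 39]


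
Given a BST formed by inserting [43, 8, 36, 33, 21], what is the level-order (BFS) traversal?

Tree insertion order: [43, 8, 36, 33, 21]
Tree (level-order array): [43, 8, None, None, 36, 33, None, 21]
BFS from the root, enqueuing left then right child of each popped node:
  queue [43] -> pop 43, enqueue [8], visited so far: [43]
  queue [8] -> pop 8, enqueue [36], visited so far: [43, 8]
  queue [36] -> pop 36, enqueue [33], visited so far: [43, 8, 36]
  queue [33] -> pop 33, enqueue [21], visited so far: [43, 8, 36, 33]
  queue [21] -> pop 21, enqueue [none], visited so far: [43, 8, 36, 33, 21]
Result: [43, 8, 36, 33, 21]


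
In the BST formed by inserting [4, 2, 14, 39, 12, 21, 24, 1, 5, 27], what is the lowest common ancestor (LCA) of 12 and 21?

Tree insertion order: [4, 2, 14, 39, 12, 21, 24, 1, 5, 27]
Tree (level-order array): [4, 2, 14, 1, None, 12, 39, None, None, 5, None, 21, None, None, None, None, 24, None, 27]
In a BST, the LCA of p=12, q=21 is the first node v on the
root-to-leaf path with p <= v <= q (go left if both < v, right if both > v).
Walk from root:
  at 4: both 12 and 21 > 4, go right
  at 14: 12 <= 14 <= 21, this is the LCA
LCA = 14


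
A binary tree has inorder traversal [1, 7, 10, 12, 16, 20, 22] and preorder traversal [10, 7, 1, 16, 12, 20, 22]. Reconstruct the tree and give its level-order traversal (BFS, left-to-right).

Inorder:  [1, 7, 10, 12, 16, 20, 22]
Preorder: [10, 7, 1, 16, 12, 20, 22]
Algorithm: preorder visits root first, so consume preorder in order;
for each root, split the current inorder slice at that value into
left-subtree inorder and right-subtree inorder, then recurse.
Recursive splits:
  root=10; inorder splits into left=[1, 7], right=[12, 16, 20, 22]
  root=7; inorder splits into left=[1], right=[]
  root=1; inorder splits into left=[], right=[]
  root=16; inorder splits into left=[12], right=[20, 22]
  root=12; inorder splits into left=[], right=[]
  root=20; inorder splits into left=[], right=[22]
  root=22; inorder splits into left=[], right=[]
Reconstructed level-order: [10, 7, 16, 1, 12, 20, 22]


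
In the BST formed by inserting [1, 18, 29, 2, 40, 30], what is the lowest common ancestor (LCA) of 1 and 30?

Tree insertion order: [1, 18, 29, 2, 40, 30]
Tree (level-order array): [1, None, 18, 2, 29, None, None, None, 40, 30]
In a BST, the LCA of p=1, q=30 is the first node v on the
root-to-leaf path with p <= v <= q (go left if both < v, right if both > v).
Walk from root:
  at 1: 1 <= 1 <= 30, this is the LCA
LCA = 1


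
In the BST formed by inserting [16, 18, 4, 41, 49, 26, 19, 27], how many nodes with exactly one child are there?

Tree built from: [16, 18, 4, 41, 49, 26, 19, 27]
Tree (level-order array): [16, 4, 18, None, None, None, 41, 26, 49, 19, 27]
Rule: These are nodes with exactly 1 non-null child.
Per-node child counts:
  node 16: 2 child(ren)
  node 4: 0 child(ren)
  node 18: 1 child(ren)
  node 41: 2 child(ren)
  node 26: 2 child(ren)
  node 19: 0 child(ren)
  node 27: 0 child(ren)
  node 49: 0 child(ren)
Matching nodes: [18]
Count of nodes with exactly one child: 1


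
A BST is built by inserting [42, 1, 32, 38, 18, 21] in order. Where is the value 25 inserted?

Starting tree (level order): [42, 1, None, None, 32, 18, 38, None, 21]
Insertion path: 42 -> 1 -> 32 -> 18 -> 21
Result: insert 25 as right child of 21
Final tree (level order): [42, 1, None, None, 32, 18, 38, None, 21, None, None, None, 25]


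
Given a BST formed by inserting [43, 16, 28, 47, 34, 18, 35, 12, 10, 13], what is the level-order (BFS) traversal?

Tree insertion order: [43, 16, 28, 47, 34, 18, 35, 12, 10, 13]
Tree (level-order array): [43, 16, 47, 12, 28, None, None, 10, 13, 18, 34, None, None, None, None, None, None, None, 35]
BFS from the root, enqueuing left then right child of each popped node:
  queue [43] -> pop 43, enqueue [16, 47], visited so far: [43]
  queue [16, 47] -> pop 16, enqueue [12, 28], visited so far: [43, 16]
  queue [47, 12, 28] -> pop 47, enqueue [none], visited so far: [43, 16, 47]
  queue [12, 28] -> pop 12, enqueue [10, 13], visited so far: [43, 16, 47, 12]
  queue [28, 10, 13] -> pop 28, enqueue [18, 34], visited so far: [43, 16, 47, 12, 28]
  queue [10, 13, 18, 34] -> pop 10, enqueue [none], visited so far: [43, 16, 47, 12, 28, 10]
  queue [13, 18, 34] -> pop 13, enqueue [none], visited so far: [43, 16, 47, 12, 28, 10, 13]
  queue [18, 34] -> pop 18, enqueue [none], visited so far: [43, 16, 47, 12, 28, 10, 13, 18]
  queue [34] -> pop 34, enqueue [35], visited so far: [43, 16, 47, 12, 28, 10, 13, 18, 34]
  queue [35] -> pop 35, enqueue [none], visited so far: [43, 16, 47, 12, 28, 10, 13, 18, 34, 35]
Result: [43, 16, 47, 12, 28, 10, 13, 18, 34, 35]


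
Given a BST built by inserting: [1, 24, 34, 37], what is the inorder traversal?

Tree insertion order: [1, 24, 34, 37]
Tree (level-order array): [1, None, 24, None, 34, None, 37]
Inorder traversal: [1, 24, 34, 37]


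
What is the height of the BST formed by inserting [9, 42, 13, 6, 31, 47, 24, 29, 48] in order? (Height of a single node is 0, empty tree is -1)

Insertion order: [9, 42, 13, 6, 31, 47, 24, 29, 48]
Tree (level-order array): [9, 6, 42, None, None, 13, 47, None, 31, None, 48, 24, None, None, None, None, 29]
Compute height bottom-up (empty subtree = -1):
  height(6) = 1 + max(-1, -1) = 0
  height(29) = 1 + max(-1, -1) = 0
  height(24) = 1 + max(-1, 0) = 1
  height(31) = 1 + max(1, -1) = 2
  height(13) = 1 + max(-1, 2) = 3
  height(48) = 1 + max(-1, -1) = 0
  height(47) = 1 + max(-1, 0) = 1
  height(42) = 1 + max(3, 1) = 4
  height(9) = 1 + max(0, 4) = 5
Height = 5


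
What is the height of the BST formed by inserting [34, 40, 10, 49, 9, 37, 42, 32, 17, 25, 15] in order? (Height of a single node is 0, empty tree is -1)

Insertion order: [34, 40, 10, 49, 9, 37, 42, 32, 17, 25, 15]
Tree (level-order array): [34, 10, 40, 9, 32, 37, 49, None, None, 17, None, None, None, 42, None, 15, 25]
Compute height bottom-up (empty subtree = -1):
  height(9) = 1 + max(-1, -1) = 0
  height(15) = 1 + max(-1, -1) = 0
  height(25) = 1 + max(-1, -1) = 0
  height(17) = 1 + max(0, 0) = 1
  height(32) = 1 + max(1, -1) = 2
  height(10) = 1 + max(0, 2) = 3
  height(37) = 1 + max(-1, -1) = 0
  height(42) = 1 + max(-1, -1) = 0
  height(49) = 1 + max(0, -1) = 1
  height(40) = 1 + max(0, 1) = 2
  height(34) = 1 + max(3, 2) = 4
Height = 4


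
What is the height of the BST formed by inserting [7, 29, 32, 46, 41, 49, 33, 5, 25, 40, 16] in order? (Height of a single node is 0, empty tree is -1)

Insertion order: [7, 29, 32, 46, 41, 49, 33, 5, 25, 40, 16]
Tree (level-order array): [7, 5, 29, None, None, 25, 32, 16, None, None, 46, None, None, 41, 49, 33, None, None, None, None, 40]
Compute height bottom-up (empty subtree = -1):
  height(5) = 1 + max(-1, -1) = 0
  height(16) = 1 + max(-1, -1) = 0
  height(25) = 1 + max(0, -1) = 1
  height(40) = 1 + max(-1, -1) = 0
  height(33) = 1 + max(-1, 0) = 1
  height(41) = 1 + max(1, -1) = 2
  height(49) = 1 + max(-1, -1) = 0
  height(46) = 1 + max(2, 0) = 3
  height(32) = 1 + max(-1, 3) = 4
  height(29) = 1 + max(1, 4) = 5
  height(7) = 1 + max(0, 5) = 6
Height = 6


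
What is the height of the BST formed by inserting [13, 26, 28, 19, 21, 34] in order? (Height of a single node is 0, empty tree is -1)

Insertion order: [13, 26, 28, 19, 21, 34]
Tree (level-order array): [13, None, 26, 19, 28, None, 21, None, 34]
Compute height bottom-up (empty subtree = -1):
  height(21) = 1 + max(-1, -1) = 0
  height(19) = 1 + max(-1, 0) = 1
  height(34) = 1 + max(-1, -1) = 0
  height(28) = 1 + max(-1, 0) = 1
  height(26) = 1 + max(1, 1) = 2
  height(13) = 1 + max(-1, 2) = 3
Height = 3


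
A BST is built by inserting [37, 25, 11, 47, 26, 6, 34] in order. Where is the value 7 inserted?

Starting tree (level order): [37, 25, 47, 11, 26, None, None, 6, None, None, 34]
Insertion path: 37 -> 25 -> 11 -> 6
Result: insert 7 as right child of 6
Final tree (level order): [37, 25, 47, 11, 26, None, None, 6, None, None, 34, None, 7]


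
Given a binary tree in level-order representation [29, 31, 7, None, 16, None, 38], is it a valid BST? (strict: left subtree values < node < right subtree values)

Level-order array: [29, 31, 7, None, 16, None, 38]
Validate using subtree bounds (lo, hi): at each node, require lo < value < hi,
then recurse left with hi=value and right with lo=value.
Preorder trace (stopping at first violation):
  at node 29 with bounds (-inf, +inf): OK
  at node 31 with bounds (-inf, 29): VIOLATION
Node 31 violates its bound: not (-inf < 31 < 29).
Result: Not a valid BST


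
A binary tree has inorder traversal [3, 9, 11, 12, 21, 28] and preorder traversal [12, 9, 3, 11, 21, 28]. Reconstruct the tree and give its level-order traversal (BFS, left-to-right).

Inorder:  [3, 9, 11, 12, 21, 28]
Preorder: [12, 9, 3, 11, 21, 28]
Algorithm: preorder visits root first, so consume preorder in order;
for each root, split the current inorder slice at that value into
left-subtree inorder and right-subtree inorder, then recurse.
Recursive splits:
  root=12; inorder splits into left=[3, 9, 11], right=[21, 28]
  root=9; inorder splits into left=[3], right=[11]
  root=3; inorder splits into left=[], right=[]
  root=11; inorder splits into left=[], right=[]
  root=21; inorder splits into left=[], right=[28]
  root=28; inorder splits into left=[], right=[]
Reconstructed level-order: [12, 9, 21, 3, 11, 28]


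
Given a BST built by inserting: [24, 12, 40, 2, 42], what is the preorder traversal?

Tree insertion order: [24, 12, 40, 2, 42]
Tree (level-order array): [24, 12, 40, 2, None, None, 42]
Preorder traversal: [24, 12, 2, 40, 42]


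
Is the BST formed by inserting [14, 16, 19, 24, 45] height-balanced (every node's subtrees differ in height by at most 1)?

Tree (level-order array): [14, None, 16, None, 19, None, 24, None, 45]
Definition: a tree is height-balanced if, at every node, |h(left) - h(right)| <= 1 (empty subtree has height -1).
Bottom-up per-node check:
  node 45: h_left=-1, h_right=-1, diff=0 [OK], height=0
  node 24: h_left=-1, h_right=0, diff=1 [OK], height=1
  node 19: h_left=-1, h_right=1, diff=2 [FAIL (|-1-1|=2 > 1)], height=2
  node 16: h_left=-1, h_right=2, diff=3 [FAIL (|-1-2|=3 > 1)], height=3
  node 14: h_left=-1, h_right=3, diff=4 [FAIL (|-1-3|=4 > 1)], height=4
Node 19 violates the condition: |-1 - 1| = 2 > 1.
Result: Not balanced


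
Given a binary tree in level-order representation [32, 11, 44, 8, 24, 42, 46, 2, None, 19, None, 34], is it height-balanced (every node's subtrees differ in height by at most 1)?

Tree (level-order array): [32, 11, 44, 8, 24, 42, 46, 2, None, 19, None, 34]
Definition: a tree is height-balanced if, at every node, |h(left) - h(right)| <= 1 (empty subtree has height -1).
Bottom-up per-node check:
  node 2: h_left=-1, h_right=-1, diff=0 [OK], height=0
  node 8: h_left=0, h_right=-1, diff=1 [OK], height=1
  node 19: h_left=-1, h_right=-1, diff=0 [OK], height=0
  node 24: h_left=0, h_right=-1, diff=1 [OK], height=1
  node 11: h_left=1, h_right=1, diff=0 [OK], height=2
  node 34: h_left=-1, h_right=-1, diff=0 [OK], height=0
  node 42: h_left=0, h_right=-1, diff=1 [OK], height=1
  node 46: h_left=-1, h_right=-1, diff=0 [OK], height=0
  node 44: h_left=1, h_right=0, diff=1 [OK], height=2
  node 32: h_left=2, h_right=2, diff=0 [OK], height=3
All nodes satisfy the balance condition.
Result: Balanced


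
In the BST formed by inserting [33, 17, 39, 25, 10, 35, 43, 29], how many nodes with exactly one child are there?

Tree built from: [33, 17, 39, 25, 10, 35, 43, 29]
Tree (level-order array): [33, 17, 39, 10, 25, 35, 43, None, None, None, 29]
Rule: These are nodes with exactly 1 non-null child.
Per-node child counts:
  node 33: 2 child(ren)
  node 17: 2 child(ren)
  node 10: 0 child(ren)
  node 25: 1 child(ren)
  node 29: 0 child(ren)
  node 39: 2 child(ren)
  node 35: 0 child(ren)
  node 43: 0 child(ren)
Matching nodes: [25]
Count of nodes with exactly one child: 1


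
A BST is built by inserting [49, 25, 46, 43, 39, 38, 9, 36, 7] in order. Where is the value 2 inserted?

Starting tree (level order): [49, 25, None, 9, 46, 7, None, 43, None, None, None, 39, None, 38, None, 36]
Insertion path: 49 -> 25 -> 9 -> 7
Result: insert 2 as left child of 7
Final tree (level order): [49, 25, None, 9, 46, 7, None, 43, None, 2, None, 39, None, None, None, 38, None, 36]


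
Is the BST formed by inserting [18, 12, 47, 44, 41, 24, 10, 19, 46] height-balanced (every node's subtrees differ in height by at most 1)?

Tree (level-order array): [18, 12, 47, 10, None, 44, None, None, None, 41, 46, 24, None, None, None, 19]
Definition: a tree is height-balanced if, at every node, |h(left) - h(right)| <= 1 (empty subtree has height -1).
Bottom-up per-node check:
  node 10: h_left=-1, h_right=-1, diff=0 [OK], height=0
  node 12: h_left=0, h_right=-1, diff=1 [OK], height=1
  node 19: h_left=-1, h_right=-1, diff=0 [OK], height=0
  node 24: h_left=0, h_right=-1, diff=1 [OK], height=1
  node 41: h_left=1, h_right=-1, diff=2 [FAIL (|1--1|=2 > 1)], height=2
  node 46: h_left=-1, h_right=-1, diff=0 [OK], height=0
  node 44: h_left=2, h_right=0, diff=2 [FAIL (|2-0|=2 > 1)], height=3
  node 47: h_left=3, h_right=-1, diff=4 [FAIL (|3--1|=4 > 1)], height=4
  node 18: h_left=1, h_right=4, diff=3 [FAIL (|1-4|=3 > 1)], height=5
Node 41 violates the condition: |1 - -1| = 2 > 1.
Result: Not balanced


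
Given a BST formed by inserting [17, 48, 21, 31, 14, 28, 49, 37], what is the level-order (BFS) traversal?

Tree insertion order: [17, 48, 21, 31, 14, 28, 49, 37]
Tree (level-order array): [17, 14, 48, None, None, 21, 49, None, 31, None, None, 28, 37]
BFS from the root, enqueuing left then right child of each popped node:
  queue [17] -> pop 17, enqueue [14, 48], visited so far: [17]
  queue [14, 48] -> pop 14, enqueue [none], visited so far: [17, 14]
  queue [48] -> pop 48, enqueue [21, 49], visited so far: [17, 14, 48]
  queue [21, 49] -> pop 21, enqueue [31], visited so far: [17, 14, 48, 21]
  queue [49, 31] -> pop 49, enqueue [none], visited so far: [17, 14, 48, 21, 49]
  queue [31] -> pop 31, enqueue [28, 37], visited so far: [17, 14, 48, 21, 49, 31]
  queue [28, 37] -> pop 28, enqueue [none], visited so far: [17, 14, 48, 21, 49, 31, 28]
  queue [37] -> pop 37, enqueue [none], visited so far: [17, 14, 48, 21, 49, 31, 28, 37]
Result: [17, 14, 48, 21, 49, 31, 28, 37]


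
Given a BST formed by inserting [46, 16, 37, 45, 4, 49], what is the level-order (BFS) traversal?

Tree insertion order: [46, 16, 37, 45, 4, 49]
Tree (level-order array): [46, 16, 49, 4, 37, None, None, None, None, None, 45]
BFS from the root, enqueuing left then right child of each popped node:
  queue [46] -> pop 46, enqueue [16, 49], visited so far: [46]
  queue [16, 49] -> pop 16, enqueue [4, 37], visited so far: [46, 16]
  queue [49, 4, 37] -> pop 49, enqueue [none], visited so far: [46, 16, 49]
  queue [4, 37] -> pop 4, enqueue [none], visited so far: [46, 16, 49, 4]
  queue [37] -> pop 37, enqueue [45], visited so far: [46, 16, 49, 4, 37]
  queue [45] -> pop 45, enqueue [none], visited so far: [46, 16, 49, 4, 37, 45]
Result: [46, 16, 49, 4, 37, 45]


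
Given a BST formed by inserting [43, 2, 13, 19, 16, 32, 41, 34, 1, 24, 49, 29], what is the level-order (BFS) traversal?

Tree insertion order: [43, 2, 13, 19, 16, 32, 41, 34, 1, 24, 49, 29]
Tree (level-order array): [43, 2, 49, 1, 13, None, None, None, None, None, 19, 16, 32, None, None, 24, 41, None, 29, 34]
BFS from the root, enqueuing left then right child of each popped node:
  queue [43] -> pop 43, enqueue [2, 49], visited so far: [43]
  queue [2, 49] -> pop 2, enqueue [1, 13], visited so far: [43, 2]
  queue [49, 1, 13] -> pop 49, enqueue [none], visited so far: [43, 2, 49]
  queue [1, 13] -> pop 1, enqueue [none], visited so far: [43, 2, 49, 1]
  queue [13] -> pop 13, enqueue [19], visited so far: [43, 2, 49, 1, 13]
  queue [19] -> pop 19, enqueue [16, 32], visited so far: [43, 2, 49, 1, 13, 19]
  queue [16, 32] -> pop 16, enqueue [none], visited so far: [43, 2, 49, 1, 13, 19, 16]
  queue [32] -> pop 32, enqueue [24, 41], visited so far: [43, 2, 49, 1, 13, 19, 16, 32]
  queue [24, 41] -> pop 24, enqueue [29], visited so far: [43, 2, 49, 1, 13, 19, 16, 32, 24]
  queue [41, 29] -> pop 41, enqueue [34], visited so far: [43, 2, 49, 1, 13, 19, 16, 32, 24, 41]
  queue [29, 34] -> pop 29, enqueue [none], visited so far: [43, 2, 49, 1, 13, 19, 16, 32, 24, 41, 29]
  queue [34] -> pop 34, enqueue [none], visited so far: [43, 2, 49, 1, 13, 19, 16, 32, 24, 41, 29, 34]
Result: [43, 2, 49, 1, 13, 19, 16, 32, 24, 41, 29, 34]


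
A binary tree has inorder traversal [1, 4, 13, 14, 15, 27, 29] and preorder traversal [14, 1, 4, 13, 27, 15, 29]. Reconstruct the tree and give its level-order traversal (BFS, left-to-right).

Inorder:  [1, 4, 13, 14, 15, 27, 29]
Preorder: [14, 1, 4, 13, 27, 15, 29]
Algorithm: preorder visits root first, so consume preorder in order;
for each root, split the current inorder slice at that value into
left-subtree inorder and right-subtree inorder, then recurse.
Recursive splits:
  root=14; inorder splits into left=[1, 4, 13], right=[15, 27, 29]
  root=1; inorder splits into left=[], right=[4, 13]
  root=4; inorder splits into left=[], right=[13]
  root=13; inorder splits into left=[], right=[]
  root=27; inorder splits into left=[15], right=[29]
  root=15; inorder splits into left=[], right=[]
  root=29; inorder splits into left=[], right=[]
Reconstructed level-order: [14, 1, 27, 4, 15, 29, 13]


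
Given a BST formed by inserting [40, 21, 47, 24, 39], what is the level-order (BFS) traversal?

Tree insertion order: [40, 21, 47, 24, 39]
Tree (level-order array): [40, 21, 47, None, 24, None, None, None, 39]
BFS from the root, enqueuing left then right child of each popped node:
  queue [40] -> pop 40, enqueue [21, 47], visited so far: [40]
  queue [21, 47] -> pop 21, enqueue [24], visited so far: [40, 21]
  queue [47, 24] -> pop 47, enqueue [none], visited so far: [40, 21, 47]
  queue [24] -> pop 24, enqueue [39], visited so far: [40, 21, 47, 24]
  queue [39] -> pop 39, enqueue [none], visited so far: [40, 21, 47, 24, 39]
Result: [40, 21, 47, 24, 39]
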